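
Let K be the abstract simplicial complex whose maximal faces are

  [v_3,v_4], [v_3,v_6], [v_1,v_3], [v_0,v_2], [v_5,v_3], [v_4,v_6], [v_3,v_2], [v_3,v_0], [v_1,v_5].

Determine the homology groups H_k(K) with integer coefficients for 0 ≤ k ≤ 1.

H_0 = Z,  H_1 = Z^3.

Order the vertices as v_0 < v_1 < v_2 < v_3 < v_4 < v_5 < v_6. Listing each simplex with vertices in this order, K has dimension 1 with simplices:

  0-simplices (7): [v_0], [v_1], [v_2], [v_3], [v_4], [v_5], [v_6]
  1-simplices (9): [v_0,v_2], [v_0,v_3], [v_1,v_3], [v_1,v_5], [v_2,v_3], [v_3,v_4], [v_3,v_5], [v_3,v_6], [v_4,v_6]

Hence C_0 ≅ Z^7, C_1 ≅ Z^9.

Boundary ∂_1: C_1 → C_0 maps an edge to its endpoints' difference, ∂[p,q] = q − p.
This gives a 7×9 integer matrix of rank 6; reducing to Smith normal form yields diagonal entries (1,1,1,1,1,1).

Computing H_k = (kernel of ∂_k) / (image of ∂_{k+1}):

  H_0: rank C_0 − rank ∂_1 = 7 − 6 = 1, and the invariant factors of ∂_1 are all 1, so H_0 = Z.
  H_1: rank ker ∂_1 − rank ∂_2 = (9 − 6) − 0 = 3, and there is no ∂_2, so H_1 = Z^3.

As a check, the Euler characteristic is 7 − 9 = -2, which agrees with 1 − 3 = -2.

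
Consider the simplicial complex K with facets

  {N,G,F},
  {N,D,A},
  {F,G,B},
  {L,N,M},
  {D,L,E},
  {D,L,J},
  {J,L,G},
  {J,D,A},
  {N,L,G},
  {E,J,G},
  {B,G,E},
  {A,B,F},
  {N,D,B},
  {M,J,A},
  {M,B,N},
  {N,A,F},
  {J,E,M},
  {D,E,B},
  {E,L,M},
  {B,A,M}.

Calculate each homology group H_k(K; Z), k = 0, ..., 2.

We work with the vertex ordering A < B < D < E < F < G < J < L < M < N. The simplices of K, each written with vertices in increasing order, are:

  0-simplices (10): A, B, D, E, F, G, J, L, M, N
  1-simplices (30): AB, AD, AF, AJ, AM, AN, BD, BE, BF, BG, BM, BN, DE, DJ, DL, DN, EG, EJ, EL, EM, FG, FN, GJ, GL, GN, JL, JM, LM, LN, MN
  2-simplices (20): ABF, ABM, ADJ, ADN, AFN, AJM, BDE, BDN, BEG, BFG, BMN, DEL, DJL, EGJ, EJM, ELM, FGN, GJL, GLN, LMN

giving chain groups C_0 ≅ Z^10, C_1 ≅ Z^30, C_2 ≅ Z^20.

∂_1: C_1 → C_0 maps an edge to its endpoints' difference, ∂[p,q] = q − p.
As a 10×30 matrix over Z this has rank 9, with invariant factors (1,1,1,1,1,1,1,1,1).

∂_2: C_2 → C_1 maps a triangle to the signed sum of its edges. For instance
  ∂BFG = FG − BG + BF,
  ∂GJL = JL − GL + GJ.
As a 30×20 matrix over Z this has rank 20, with invariant factors (1,1,1,1,1,1,1,1,1,1,1,1,1,1,1,1,1,1,1,2).

Reading off H_k = ker ∂_k / im ∂_{k+1}:

  H_0: rank C_0 − rank ∂_1 = 10 − 9 = 1, and the invariant factors of ∂_1 are all 1, so H_0 = Z.
  H_1: rank ker ∂_1 − rank ∂_2 = (30 − 9) − 20 = 1, and ∂_2 has invariant factor 2 > 1, so H_1 = Z ⊕ Z_2.
  H_2: rank ker ∂_2 − rank ∂_3 = (20 − 20) − 0 = 0, and there is no ∂_3, so H_2 = 0.

(K is a triangulation of the Klein bottle.)

H_0 ≅ Z,  H_1 ≅ Z ⊕ Z_2,  H_2 = 0.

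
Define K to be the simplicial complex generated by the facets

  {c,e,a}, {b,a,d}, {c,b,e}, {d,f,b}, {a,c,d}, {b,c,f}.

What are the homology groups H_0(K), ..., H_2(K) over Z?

H_0 = Z,  H_1 = Z,  H_2 = 0.

Fix the vertex order a < b < c < d < e < f and write every simplex with vertices in increasing order. Then dim K = 2 and the simplices of K are:

  0-simplices (6): a, b, c, d, e, f
  1-simplices (12): ab, ac, ad, ae, bc, bd, be, bf, cd, ce, cf, df
  2-simplices (6): abd, acd, ace, bce, bcf, bdf

so the chain groups are C_0 ≅ Z^6, C_1 ≅ Z^12, C_2 ≅ Z^6.

The boundary map ∂_1: C_1 → C_0 sends each edge [p,q] (with p < q) to q − p.
This gives a 6×12 integer matrix of rank 5; reducing to Smith normal form yields diagonal entries (1,1,1,1,1).

The boundary map ∂_2: C_2 → C_1 sends each 2-simplex [p,q,r] to [q,r] − [p,r] + [p,q]. For instance
  ∂bce = ce − be + bc,
  ∂bdf = df − bf + bd.
The resulting 12×6 matrix has rank 6, and its Smith normal form has invariant factors (1,1,1,1,1,1).

Computing H_k = (kernel of ∂_k) / (image of ∂_{k+1}):

  H_0: rank C_0 − rank ∂_1 = 6 − 5 = 1, and the invariant factors of ∂_1 are all 1, so H_0 = Z.
  H_1: rank ker ∂_1 − rank ∂_2 = (12 − 5) − 6 = 1, and the invariant factors of ∂_2 are all 1, so H_1 = Z.
  H_2: rank ker ∂_2 − rank ∂_3 = (6 − 6) − 0 = 0, and there is no ∂_3, so H_2 = 0.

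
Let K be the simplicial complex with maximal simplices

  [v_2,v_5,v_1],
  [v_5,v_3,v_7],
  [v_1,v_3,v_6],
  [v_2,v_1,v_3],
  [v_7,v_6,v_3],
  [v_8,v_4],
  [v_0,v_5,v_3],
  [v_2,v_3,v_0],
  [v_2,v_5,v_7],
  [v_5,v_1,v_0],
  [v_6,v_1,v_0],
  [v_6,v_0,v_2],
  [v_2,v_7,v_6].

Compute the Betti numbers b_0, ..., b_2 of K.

Order the vertices as v_0 < v_1 < v_2 < v_3 < v_4 < v_5 < v_6 < v_7 < v_8. Listing each simplex with vertices in this order, K has dimension 2 with simplices:

  0-simplices (9): [v_0], [v_1], [v_2], [v_3], [v_4], [v_5], [v_6], [v_7], [v_8]
  1-simplices (19): (19 of them)
  2-simplices (12): (12 of them)

so the chain groups are C_0 ≅ Z^9, C_1 ≅ Z^19, C_2 ≅ Z^12.

Boundary ∂_1: C_1 → C_0 maps an edge to its endpoints' difference, ∂[p,q] = q − p. For instance
  ∂[v_4,v_8] = [v_8] − [v_4].
This gives a 9×19 integer matrix of rank 7; reducing to Smith normal form yields diagonal entries (1,1,1,1,1,1,1).

The boundary map ∂_2: C_2 → C_1 sends each 2-simplex [p,q,r] to [q,r] − [p,r] + [p,q]. For instance
  ∂[v_2,v_6,v_7] = [v_6,v_7] − [v_2,v_7] + [v_2,v_6],
  ∂[v_3,v_6,v_7] = [v_6,v_7] − [v_3,v_7] + [v_3,v_6].
The resulting 19×12 matrix has rank 12, and its Smith normal form has invariant factors (1,1,1,1,1,1,1,1,1,1,1,2).

Now H_k = ker ∂_k / im ∂_{k+1}, so:

  H_0: rank C_0 − rank ∂_1 = 9 − 7 = 2, and the invariant factors of ∂_1 are all 1, so H_0 ≅ Z^2.
  H_1: rank ker ∂_1 − rank ∂_2 = (19 − 7) − 12 = 0, and ∂_2 has invariant factor 2 > 1, so H_1 ≅ Z/2.
  H_2: rank ker ∂_2 − rank ∂_3 = (12 − 12) − 0 = 0, and there is no ∂_3, so H_2 ≅ 0.

Hence the Betti numbers are b_0 = 2, b_1 = 0, b_2 = 0.

b_0 = 2, b_1 = 0, b_2 = 0.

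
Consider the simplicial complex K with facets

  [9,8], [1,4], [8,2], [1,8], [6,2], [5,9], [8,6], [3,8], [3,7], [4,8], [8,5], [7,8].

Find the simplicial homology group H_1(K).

H_1 = Z^4.

We work with the vertex ordering 1 < 2 < 3 < 4 < 5 < 6 < 7 < 8 < 9. The simplices of K, each written with vertices in increasing order, are:

  0-simplices (9): [1], [2], [3], [4], [5], [6], [7], [8], [9]
  1-simplices (12): [1,4], [1,8], [2,6], [2,8], [3,7], [3,8], [4,8], [5,8], [5,9], [6,8], [7,8], [8,9]

giving chain groups C_0 ≅ Z^9, C_1 ≅ Z^12.

Boundary ∂_1: C_1 → C_0 maps an edge to its endpoints' difference, ∂[p,q] = q − p.
This gives a 9×12 integer matrix of rank 8; reducing to Smith normal form yields diagonal entries (1,1,1,1,1,1,1,1).

From H_k ≅ ker(∂_k) / im(∂_{k+1}) we obtain:

  H_1: rank ker ∂_1 − rank ∂_2 = (12 − 8) − 0 = 4, and there is no ∂_2, so H_1 ≅ Z^4.

(K is a triangulation of a wedge of 4 circles.)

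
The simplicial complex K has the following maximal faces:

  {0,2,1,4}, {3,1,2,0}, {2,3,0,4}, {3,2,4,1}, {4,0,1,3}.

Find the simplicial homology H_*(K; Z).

Take the total order 0 < 1 < 2 < 3 < 4 on the vertex set. Then K (dimension 3) consists of the simplices:

  0-simplices (5): [0], [1], [2], [3], [4]
  1-simplices (10): [0,1], [0,2], [0,3], [0,4], [1,2], [1,3], [1,4], [2,3], [2,4], [3,4]
  2-simplices (10): [0,1,2], [0,1,3], [0,1,4], [0,2,3], [0,2,4], [0,3,4], [1,2,3], [1,2,4], [1,3,4], [2,3,4]
  3-simplices (5): [0,1,2,3], [0,1,2,4], [0,1,3,4], [0,2,3,4], [1,2,3,4]

so the chain groups are C_0 ≅ Z^5, C_1 ≅ Z^10, C_2 ≅ Z^10, C_3 ≅ Z^5.

Boundary ∂_1: C_1 → C_0 maps an edge to its endpoints' difference, ∂[p,q] = q − p. For instance
  ∂[0,4] = [4] − [0].
The 5×10 boundary matrix has rank 4 and Smith normal form diag(1,1,1,1).

∂_2: C_2 → C_1 acts by ∂[p,q,r] = [q,r] − [p,r] + [p,q]. For instance
  ∂[0,1,2] = [1,2] − [0,2] + [0,1],
  ∂[0,3,4] = [3,4] − [0,4] + [0,3].
As a 10×10 matrix over Z this has rank 6, with invariant factors (1,1,1,1,1,1).

∂_3: C_3 → C_2 sends each 3-simplex σ to the alternating sum Σ_i (−1)^i (σ with its i-th vertex removed). For instance
  ∂[0,2,3,4] = [2,3,4] − [0,3,4] + [0,2,4] − [0,2,3],
  ∂[1,2,3,4] = [2,3,4] − [1,3,4] + [1,2,4] − [1,2,3].
This gives a 10×5 integer matrix of rank 4; reducing to Smith normal form yields diagonal entries (1,1,1,1).

Reading off H_k = ker ∂_k / im ∂_{k+1}:

  H_0: rank C_0 − rank ∂_1 = 5 − 4 = 1, and the invariant factors of ∂_1 are all 1, so H_0 = Z.
  H_1: rank ker ∂_1 − rank ∂_2 = (10 − 4) − 6 = 0, and the invariant factors of ∂_2 are all 1, so H_1 = 0.
  H_2: rank ker ∂_2 − rank ∂_3 = (10 − 6) − 4 = 0, and the invariant factors of ∂_3 are all 1, so H_2 = 0.
  H_3: rank ker ∂_3 − rank ∂_4 = (5 − 4) − 0 = 1, and there is no ∂_4, so H_3 = Z.

(K is a triangulation of the 3-sphere S^3.)

H_0 = Z,  H_1 = 0,  H_2 = 0,  H_3 = Z.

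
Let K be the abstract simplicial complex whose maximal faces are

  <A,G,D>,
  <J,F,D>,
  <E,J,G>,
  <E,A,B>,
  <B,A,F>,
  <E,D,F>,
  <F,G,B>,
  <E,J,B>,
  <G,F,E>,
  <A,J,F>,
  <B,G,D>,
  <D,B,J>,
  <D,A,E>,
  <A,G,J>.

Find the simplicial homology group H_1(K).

H_1 = Z^2.

K has 7 vertices, 21 edges, 14 triangles.
rank ∂_1 = 6, rank ∂_2 = 13 ⇒ b_1 = 21 − 6 − 13 = 2; all invariant factors of ∂_2 are 1 so no torsion. So H_1 = Z^2.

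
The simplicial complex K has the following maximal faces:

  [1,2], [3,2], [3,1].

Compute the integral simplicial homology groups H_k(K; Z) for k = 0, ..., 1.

H_0 = Z,  H_1 = Z.

Fix the vertex order 1 < 2 < 3 and write every simplex with vertices in increasing order. Then dim K = 1 and the simplices of K are:

  0-simplices (3): [1], [2], [3]
  1-simplices (3): [1,2], [1,3], [2,3]

giving chain groups C_0 ≅ Z^3, C_1 ≅ Z^3.

The boundary map ∂_1: C_1 → C_0 sends each edge [p,q] (with p < q) to q − p. For instance
  ∂[2,3] = [3] − [2].
This gives a 3×3 integer matrix of rank 2; reducing to Smith normal form yields diagonal entries (1,1).

Computing H_k = (kernel of ∂_k) / (image of ∂_{k+1}):

  H_0: rank C_0 − rank ∂_1 = 3 − 2 = 1, and the invariant factors of ∂_1 are all 1, so H_0 ≅ Z.
  H_1: rank ker ∂_1 − rank ∂_2 = (3 − 2) − 0 = 1, and there is no ∂_2, so H_1 ≅ Z.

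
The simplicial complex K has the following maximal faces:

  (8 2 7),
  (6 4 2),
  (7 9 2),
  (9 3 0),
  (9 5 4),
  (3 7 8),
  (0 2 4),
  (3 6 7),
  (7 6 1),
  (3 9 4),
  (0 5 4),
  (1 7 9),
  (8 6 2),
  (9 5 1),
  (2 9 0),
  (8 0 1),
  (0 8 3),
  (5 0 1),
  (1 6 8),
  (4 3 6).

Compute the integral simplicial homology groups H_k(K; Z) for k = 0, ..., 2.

H_0 ≅ Z,  H_1 ≅ Z ⊕ Z/2Z,  H_2 = 0.

Order the vertices as 0 < 1 < 2 < 3 < 4 < 5 < 6 < 7 < 8 < 9. Listing each simplex with vertices in this order, K has dimension 2 with simplices:

  0-simplices (10): [0], [1], [2], [3], [4], [5], [6], [7], [8], [9]
  1-simplices (30): (30 of them)
  2-simplices (20): (20 of them)

so the chain groups are C_0 ≅ Z^10, C_1 ≅ Z^30, C_2 ≅ Z^20.

∂_1: C_1 → C_0 maps an edge to its endpoints' difference, ∂[p,q] = q − p.
The resulting 10×30 matrix has rank 9, and its Smith normal form has invariant factors (1,1,1,1,1,1,1,1,1).

Boundary ∂_2: C_2 → C_1 acts by ∂[p,q,r] = [q,r] − [p,r] + [p,q]. For instance
  ∂[0,3,8] = [3,8] − [0,8] + [0,3],
  ∂[0,3,9] = [3,9] − [0,9] + [0,3].
The 30×20 boundary matrix has rank 20 and Smith normal form diag(1,1,1,1,1,1,1,1,1,1,1,1,1,1,1,1,1,1,1,2).

Now H_k = ker ∂_k / im ∂_{k+1}, so:

  H_0: rank C_0 − rank ∂_1 = 10 − 9 = 1, and the invariant factors of ∂_1 are all 1, so H_0 ≅ Z.
  H_1: rank ker ∂_1 − rank ∂_2 = (30 − 9) − 20 = 1, and ∂_2 has invariant factor 2 > 1, so H_1 ≅ Z ⊕ Z/2Z.
  H_2: rank ker ∂_2 − rank ∂_3 = (20 − 20) − 0 = 0, and there is no ∂_3, so H_2 ≅ 0.

(K is a triangulation of the Klein bottle.)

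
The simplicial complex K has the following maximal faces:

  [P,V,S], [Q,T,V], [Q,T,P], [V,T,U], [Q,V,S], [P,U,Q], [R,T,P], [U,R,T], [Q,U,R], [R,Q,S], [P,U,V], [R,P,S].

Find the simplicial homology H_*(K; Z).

H_0 ≅ Z,  H_1 ≅ Z/2,  H_2 = 0.

Take the total order P < Q < R < S < T < U < V on the vertex set. Then K (dimension 2) consists of the simplices:

  0-simplices (7): P, Q, R, S, T, U, V
  1-simplices (18): PQ, PR, PS, PT, PU, PV, QR, QS, QT, QU, QV, RS, RT, RU, SV, TU, TV, UV
  2-simplices (12): PQT, PQU, PRS, PRT, PSV, PUV, QRS, QRU, QSV, QTV, RTU, TUV

Hence C_0 ≅ Z^7, C_1 ≅ Z^18, C_2 ≅ Z^12.

Boundary ∂_1: C_1 → C_0 maps an edge to its endpoints' difference, ∂[p,q] = q − p.
As a 7×18 matrix over Z this has rank 6, with invariant factors (1,1,1,1,1,1).

Boundary ∂_2: C_2 → C_1 maps a triangle to the signed sum of its edges. For instance
  ∂QTV = TV − QV + QT,
  ∂RTU = TU − RU + RT.
This gives a 18×12 integer matrix of rank 12; reducing to Smith normal form yields diagonal entries (1,1,1,1,1,1,1,1,1,1,1,2).

From H_k ≅ ker(∂_k) / im(∂_{k+1}) we obtain:

  H_0: rank C_0 − rank ∂_1 = 7 − 6 = 1, and the invariant factors of ∂_1 are all 1, so H_0 ≅ Z.
  H_1: rank ker ∂_1 − rank ∂_2 = (18 − 6) − 12 = 0, and ∂_2 has invariant factor 2 > 1, so H_1 ≅ Z/2.
  H_2: rank ker ∂_2 − rank ∂_3 = (12 − 12) − 0 = 0, and there is no ∂_3, so H_2 ≅ 0.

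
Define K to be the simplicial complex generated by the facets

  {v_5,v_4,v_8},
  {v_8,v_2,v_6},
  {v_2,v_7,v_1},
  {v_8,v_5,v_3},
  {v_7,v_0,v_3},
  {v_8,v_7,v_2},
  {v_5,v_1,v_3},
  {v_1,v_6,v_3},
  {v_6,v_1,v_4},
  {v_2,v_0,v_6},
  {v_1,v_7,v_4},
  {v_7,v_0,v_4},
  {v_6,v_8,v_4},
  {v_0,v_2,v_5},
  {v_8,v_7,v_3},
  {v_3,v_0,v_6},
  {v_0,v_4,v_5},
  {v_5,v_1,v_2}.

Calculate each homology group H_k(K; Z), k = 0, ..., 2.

H_0 = Z,  H_1 = Z^2,  H_2 = Z.

We work with the vertex ordering v_0 < v_1 < v_2 < v_3 < v_4 < v_5 < v_6 < v_7 < v_8. The simplices of K, each written with vertices in increasing order, are:

  0-simplices (9): [v_0], [v_1], [v_2], [v_3], [v_4], [v_5], [v_6], [v_7], [v_8]
  1-simplices (27): (27 of them)
  2-simplices (18): (18 of them)

giving chain groups C_0 ≅ Z^9, C_1 ≅ Z^27, C_2 ≅ Z^18.

∂_1: C_1 → C_0 is given by ∂[p,q] = [q] − [p]. For instance
  ∂[v_1,v_5] = [v_5] − [v_1].
This gives a 9×27 integer matrix of rank 8; reducing to Smith normal form yields diagonal entries (1,1,1,1,1,1,1,1).

The boundary map ∂_2: C_2 → C_1 acts by ∂[p,q,r] = [q,r] − [p,r] + [p,q]. For instance
  ∂[v_1,v_2,v_5] = [v_2,v_5] − [v_1,v_5] + [v_1,v_2],
  ∂[v_1,v_4,v_7] = [v_4,v_7] − [v_1,v_7] + [v_1,v_4].
As a 27×18 matrix over Z this has rank 17, with invariant factors (1,1,1,1,1,1,1,1,1,1,1,1,1,1,1,1,1).

Computing H_k = (kernel of ∂_k) / (image of ∂_{k+1}):

  H_0: rank C_0 − rank ∂_1 = 9 − 8 = 1, and the invariant factors of ∂_1 are all 1, so H_0 = Z.
  H_1: rank ker ∂_1 − rank ∂_2 = (27 − 8) − 17 = 2, and the invariant factors of ∂_2 are all 1, so H_1 = Z^2.
  H_2: rank ker ∂_2 − rank ∂_3 = (18 − 17) − 0 = 1, and there is no ∂_3, so H_2 = Z.

(K is a triangulation of the torus T^2.)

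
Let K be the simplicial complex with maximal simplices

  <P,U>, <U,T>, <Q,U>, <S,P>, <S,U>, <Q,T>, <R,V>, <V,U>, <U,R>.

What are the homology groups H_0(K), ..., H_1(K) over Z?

H_0 ≅ Z,  H_1 ≅ Z^3.

We work with the vertex ordering P < Q < R < S < T < U < V. The simplices of K, each written with vertices in increasing order, are:

  0-simplices (7): P, Q, R, S, T, U, V
  1-simplices (9): PS, PU, QT, QU, RU, RV, SU, TU, UV

so the chain groups are C_0 ≅ Z^7, C_1 ≅ Z^9.

∂_1: C_1 → C_0 maps an edge to its endpoints' difference, ∂[p,q] = q − p.
The 7×9 boundary matrix has rank 6 and Smith normal form diag(1,1,1,1,1,1).

Computing H_k = (kernel of ∂_k) / (image of ∂_{k+1}):

  H_0: rank C_0 − rank ∂_1 = 7 − 6 = 1, and the invariant factors of ∂_1 are all 1, so H_0 ≅ Z.
  H_1: rank ker ∂_1 − rank ∂_2 = (9 − 6) − 0 = 3, and there is no ∂_2, so H_1 ≅ Z^3.

As a check, the Euler characteristic is 7 − 9 = -2, which agrees with 1 − 3 = -2.
(K is a triangulation of a wedge of 3 circles.)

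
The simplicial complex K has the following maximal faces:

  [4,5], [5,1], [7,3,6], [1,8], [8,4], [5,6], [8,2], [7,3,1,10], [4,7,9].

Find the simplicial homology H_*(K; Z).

H_0 = Z,  H_1 = Z^3,  H_2 = 0,  H_3 = 0.

We work with the vertex ordering 1 < 2 < 3 < 4 < 5 < 6 < 7 < 8 < 9 < 10. The simplices of K, each written with vertices in increasing order, are:

  0-simplices (10): [1], [2], [3], [4], [5], [6], [7], [8], [9], [10]
  1-simplices (17): [1,3], [1,5], [1,7], [1,8], [1,10], [2,8], [3,6], [3,7], [3,10], [4,5], [4,7], [4,8], [4,9], [5,6], [6,7], [7,9], [7,10]
  2-simplices (6): [1,3,7], [1,3,10], [1,7,10], [3,6,7], [3,7,10], [4,7,9]
  3-simplices (1): [1,3,7,10]

giving chain groups C_0 ≅ Z^10, C_1 ≅ Z^17, C_2 ≅ Z^6, C_3 ≅ Z^1.

The boundary map ∂_1: C_1 → C_0 sends each edge [p,q] (with p < q) to q − p.
The 10×17 boundary matrix has rank 9 and Smith normal form diag(1,1,1,1,1,1,1,1,1).

The boundary map ∂_2: C_2 → C_1 acts by ∂[p,q,r] = [q,r] − [p,r] + [p,q]. For instance
  ∂[3,7,10] = [7,10] − [3,10] + [3,7],
  ∂[3,6,7] = [6,7] − [3,7] + [3,6].
As a 17×6 matrix over Z this has rank 5, with invariant factors (1,1,1,1,1).

The boundary map ∂_3: C_3 → C_2 sends each 3-simplex σ to the alternating sum Σ_i (−1)^i (σ with its i-th vertex removed). For instance
  ∂[1,3,7,10] = [3,7,10] − [1,7,10] + [1,3,10] − [1,3,7].
As a 6×1 matrix over Z this has rank 1, with invariant factors (1).

From H_k ≅ ker(∂_k) / im(∂_{k+1}) we obtain:

  H_0: rank C_0 − rank ∂_1 = 10 − 9 = 1, and the invariant factors of ∂_1 are all 1, so H_0 ≅ Z.
  H_1: rank ker ∂_1 − rank ∂_2 = (17 − 9) − 5 = 3, and the invariant factors of ∂_2 are all 1, so H_1 ≅ Z^3.
  H_2: rank ker ∂_2 − rank ∂_3 = (6 − 5) − 1 = 0, and the invariant factors of ∂_3 are all 1, so H_2 ≅ 0.
  H_3: rank ker ∂_3 − rank ∂_4 = (1 − 1) − 0 = 0, and there is no ∂_4, so H_3 ≅ 0.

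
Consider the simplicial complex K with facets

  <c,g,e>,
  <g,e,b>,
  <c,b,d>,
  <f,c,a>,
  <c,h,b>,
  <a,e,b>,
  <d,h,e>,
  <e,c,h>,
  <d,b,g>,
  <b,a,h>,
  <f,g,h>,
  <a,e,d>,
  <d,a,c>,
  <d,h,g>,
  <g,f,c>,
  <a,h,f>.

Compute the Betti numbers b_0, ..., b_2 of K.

b_0 = 1, b_1 = 2, b_2 = 1.

K has 8 vertices, 24 edges, 16 triangles.
rank ∂_0 = 0, rank ∂_1 = 7 ⇒ b_0 = 8 − 0 − 7 = 1; all invariant factors of ∂_1 are 1 so no torsion. So H_0 ≅ Z.
rank ∂_1 = 7, rank ∂_2 = 15 ⇒ b_1 = 24 − 7 − 15 = 2; all invariant factors of ∂_2 are 1 so no torsion. So H_1 ≅ Z^2.
rank ∂_2 = 15, rank ∂_3 = 0 ⇒ b_2 = 16 − 15 − 0 = 1. So H_2 ≅ Z.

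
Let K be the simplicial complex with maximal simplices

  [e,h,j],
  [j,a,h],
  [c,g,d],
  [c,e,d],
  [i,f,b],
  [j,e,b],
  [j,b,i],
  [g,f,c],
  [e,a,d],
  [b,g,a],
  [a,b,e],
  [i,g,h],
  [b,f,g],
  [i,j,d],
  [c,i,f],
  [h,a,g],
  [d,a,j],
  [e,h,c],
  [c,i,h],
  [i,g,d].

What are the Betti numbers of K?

b_0 = 1, b_1 = 1, b_2 = 0.

K has 10 vertices, 30 edges, 20 triangles.
rank ∂_0 = 0, rank ∂_1 = 9 ⇒ b_0 = 10 − 0 − 9 = 1; all invariant factors of ∂_1 are 1 so no torsion. So H_0 = Z.
rank ∂_1 = 9, rank ∂_2 = 20 ⇒ b_1 = 30 − 9 − 20 = 1; ∂_2 has invariant factor(s) [2] giving torsion. So H_1 = Z × Z/2.
rank ∂_2 = 20, rank ∂_3 = 0 ⇒ b_2 = 20 − 20 − 0 = 0. So H_2 = 0.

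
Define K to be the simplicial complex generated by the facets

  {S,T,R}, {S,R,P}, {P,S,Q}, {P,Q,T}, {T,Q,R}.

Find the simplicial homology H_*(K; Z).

H_0 ≅ Z,  H_1 ≅ Z,  H_2 = 0.

K has 5 vertices, 10 edges, 5 triangles.
rank ∂_0 = 0, rank ∂_1 = 4 ⇒ b_0 = 5 − 0 − 4 = 1; all invariant factors of ∂_1 are 1 so no torsion. So H_0 = Z.
rank ∂_1 = 4, rank ∂_2 = 5 ⇒ b_1 = 10 − 4 − 5 = 1; all invariant factors of ∂_2 are 1 so no torsion. So H_1 = Z.
rank ∂_2 = 5, rank ∂_3 = 0 ⇒ b_2 = 5 − 5 − 0 = 0. So H_2 = 0.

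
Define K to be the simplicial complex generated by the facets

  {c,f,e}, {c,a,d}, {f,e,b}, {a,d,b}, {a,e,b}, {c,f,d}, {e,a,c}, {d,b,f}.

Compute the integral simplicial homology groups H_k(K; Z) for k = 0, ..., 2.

H_0 = Z,  H_1 = 0,  H_2 = Z.

Order the vertices as a < b < c < d < e < f. Listing each simplex with vertices in this order, K has dimension 2 with simplices:

  0-simplices (6): a, b, c, d, e, f
  1-simplices (12): ab, ac, ad, ae, bd, be, bf, cd, ce, cf, df, ef
  2-simplices (8): abd, abe, acd, ace, bdf, bef, cdf, cef

Hence C_0 ≅ Z^6, C_1 ≅ Z^12, C_2 ≅ Z^8.

The boundary map ∂_1: C_1 → C_0 is given by ∂[p,q] = [q] − [p]. For instance
  ∂bd = d − b.
This gives a 6×12 integer matrix of rank 5; reducing to Smith normal form yields diagonal entries (1,1,1,1,1).

∂_2: C_2 → C_1 sends each 2-simplex [p,q,r] to [q,r] − [p,r] + [p,q]. For instance
  ∂cdf = df − cf + cd,
  ∂cef = ef − cf + ce.
As a 12×8 matrix over Z this has rank 7, with invariant factors (1,1,1,1,1,1,1).

Now H_k = ker ∂_k / im ∂_{k+1}, so:

  H_0: rank C_0 − rank ∂_1 = 6 − 5 = 1, and the invariant factors of ∂_1 are all 1, so H_0 ≅ Z.
  H_1: rank ker ∂_1 − rank ∂_2 = (12 − 5) − 7 = 0, and the invariant factors of ∂_2 are all 1, so H_1 ≅ 0.
  H_2: rank ker ∂_2 − rank ∂_3 = (8 − 7) − 0 = 1, and there is no ∂_3, so H_2 ≅ Z.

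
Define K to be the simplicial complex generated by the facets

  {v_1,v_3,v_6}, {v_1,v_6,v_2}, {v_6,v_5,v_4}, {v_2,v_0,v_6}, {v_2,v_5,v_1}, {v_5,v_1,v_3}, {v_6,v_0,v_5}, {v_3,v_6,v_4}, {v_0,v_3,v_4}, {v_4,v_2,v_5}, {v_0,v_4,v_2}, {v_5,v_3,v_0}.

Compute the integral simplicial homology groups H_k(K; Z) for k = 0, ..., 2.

H_0 = Z,  H_1 = Z/2,  H_2 = 0.

K has 7 vertices, 18 edges, 12 triangles.
rank ∂_0 = 0, rank ∂_1 = 6 ⇒ b_0 = 7 − 0 − 6 = 1; all invariant factors of ∂_1 are 1 so no torsion. So H_0 = Z.
rank ∂_1 = 6, rank ∂_2 = 12 ⇒ b_1 = 18 − 6 − 12 = 0; ∂_2 has invariant factor(s) [2] giving torsion. So H_1 = Z/2.
rank ∂_2 = 12, rank ∂_3 = 0 ⇒ b_2 = 12 − 12 − 0 = 0. So H_2 = 0.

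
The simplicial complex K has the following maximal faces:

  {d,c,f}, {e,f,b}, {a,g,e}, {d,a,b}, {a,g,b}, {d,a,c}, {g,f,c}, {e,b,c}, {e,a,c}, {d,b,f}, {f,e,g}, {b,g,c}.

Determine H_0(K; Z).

Take the total order a < b < c < d < e < f < g on the vertex set. Then K (dimension 2) consists of the simplices:

  0-simplices (7): a, b, c, d, e, f, g
  1-simplices (18): ab, ac, ad, ae, ag, bc, bd, be, bf, bg, cd, ce, cf, cg, df, ef, eg, fg
  2-simplices (12): abd, abg, acd, ace, aeg, bce, bcg, bdf, bef, cdf, cfg, efg

so the chain groups are C_0 ≅ Z^7, C_1 ≅ Z^18, C_2 ≅ Z^12.

Boundary ∂_1: C_1 → C_0 maps an edge to its endpoints' difference, ∂[p,q] = q − p. For instance
  ∂cd = d − c.
The resulting 7×18 matrix has rank 6, and its Smith normal form has invariant factors (1,1,1,1,1,1).

Boundary ∂_2: C_2 → C_1 acts by ∂[p,q,r] = [q,r] − [p,r] + [p,q]. For instance
  ∂ace = ce − ae + ac,
  ∂bdf = df − bf + bd.
This gives a 18×12 integer matrix of rank 12; reducing to Smith normal form yields diagonal entries (1,1,1,1,1,1,1,1,1,1,1,2).

Reading off H_k = ker ∂_k / im ∂_{k+1}:

  H_0: rank C_0 − rank ∂_1 = 7 − 6 = 1, and the invariant factors of ∂_1 are all 1, so H_0 ≅ Z.

H_0 = Z.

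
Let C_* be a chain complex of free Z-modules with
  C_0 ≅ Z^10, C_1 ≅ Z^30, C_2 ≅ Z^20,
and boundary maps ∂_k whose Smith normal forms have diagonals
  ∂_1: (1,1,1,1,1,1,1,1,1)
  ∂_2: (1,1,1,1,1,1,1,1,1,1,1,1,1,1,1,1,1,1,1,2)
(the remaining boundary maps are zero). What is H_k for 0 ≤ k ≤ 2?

H_0: b_0 = 10 − 0 − 9 = 1; torsion from ∂_1 factors > 1: none. So H_0 ≅ Z.
H_1: b_1 = 30 − 9 − 20 = 1; torsion from ∂_2 factors > 1: [2]. So H_1 ≅ Z ⊕ Z/2Z.
H_2: b_2 = 20 − 20 − 0 = 0; torsion from ∂_3 factors > 1: none. So H_2 ≅ 0.

H_0 ≅ Z,  H_1 ≅ Z ⊕ Z/2Z,  H_2 = 0.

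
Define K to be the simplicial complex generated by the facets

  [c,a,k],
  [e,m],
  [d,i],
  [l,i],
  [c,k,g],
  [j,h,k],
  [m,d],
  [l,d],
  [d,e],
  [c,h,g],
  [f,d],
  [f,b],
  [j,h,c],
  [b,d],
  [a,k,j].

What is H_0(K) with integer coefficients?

K has 13 vertices, 21 edges, 6 triangles.
rank ∂_0 = 0, rank ∂_1 = 11 ⇒ b_0 = 13 − 0 − 11 = 2; all invariant factors of ∂_1 are 1 so no torsion. So H_0 = Z^2.

H_0 = Z^2.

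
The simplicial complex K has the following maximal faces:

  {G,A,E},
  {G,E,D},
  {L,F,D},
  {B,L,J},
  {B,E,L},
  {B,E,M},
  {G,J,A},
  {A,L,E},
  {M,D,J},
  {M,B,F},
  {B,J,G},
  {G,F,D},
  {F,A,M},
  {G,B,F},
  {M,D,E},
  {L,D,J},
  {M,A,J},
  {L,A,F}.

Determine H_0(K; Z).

We work with the vertex ordering A < B < D < E < F < G < J < L < M. The simplices of K, each written with vertices in increasing order, are:

  0-simplices (9): A, B, D, E, F, G, J, L, M
  1-simplices (27): AE, AF, AG, AJ, AL, AM, BE, BF, BG, BJ, BL, BM, DE, DF, DG, DJ, DL, DM, EG, EL, EM, FG, FL, FM, GJ, JL, JM
  2-simplices (18): AEG, AEL, AFL, AFM, AGJ, AJM, BEL, BEM, BFG, BFM, BGJ, BJL, DEG, DEM, DFG, DFL, DJL, DJM

so the chain groups are C_0 ≅ Z^9, C_1 ≅ Z^27, C_2 ≅ Z^18.

Boundary ∂_1: C_1 → C_0 is given by ∂[p,q] = [q] − [p]. For instance
  ∂DM = M − D.
This gives a 9×27 integer matrix of rank 8; reducing to Smith normal form yields diagonal entries (1,1,1,1,1,1,1,1).

∂_2: C_2 → C_1 acts by ∂[p,q,r] = [q,r] − [p,r] + [p,q]. For instance
  ∂BFG = FG − BG + BF,
  ∂BGJ = GJ − BJ + BG.
The resulting 27×18 matrix has rank 17, and its Smith normal form has invariant factors (1,1,1,1,1,1,1,1,1,1,1,1,1,1,1,1,1).

Now H_k = ker ∂_k / im ∂_{k+1}, so:

  H_0: rank C_0 − rank ∂_1 = 9 − 8 = 1, and the invariant factors of ∂_1 are all 1, so H_0 = Z.

H_0 = Z.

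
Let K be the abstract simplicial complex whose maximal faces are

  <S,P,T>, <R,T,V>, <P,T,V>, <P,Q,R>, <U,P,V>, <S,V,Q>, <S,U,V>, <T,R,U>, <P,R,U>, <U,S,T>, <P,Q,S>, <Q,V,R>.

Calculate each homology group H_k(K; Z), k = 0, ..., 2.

Take the total order P < Q < R < S < T < U < V on the vertex set. Then K (dimension 2) consists of the simplices:

  0-simplices (7): P, Q, R, S, T, U, V
  1-simplices (18): PQ, PR, PS, PT, PU, PV, QR, QS, QV, RT, RU, RV, ST, SU, SV, TU, TV, UV
  2-simplices (12): PQR, PQS, PRU, PST, PTV, PUV, QRV, QSV, RTU, RTV, STU, SUV

giving chain groups C_0 ≅ Z^7, C_1 ≅ Z^18, C_2 ≅ Z^12.

The boundary map ∂_1: C_1 → C_0 is given by ∂[p,q] = [q] − [p].
This gives a 7×18 integer matrix of rank 6; reducing to Smith normal form yields diagonal entries (1,1,1,1,1,1).

The boundary map ∂_2: C_2 → C_1 maps a triangle to the signed sum of its edges. For instance
  ∂QSV = SV − QV + QS,
  ∂SUV = UV − SV + SU.
As a 18×12 matrix over Z this has rank 12, with invariant factors (1,1,1,1,1,1,1,1,1,1,1,2).

Reading off H_k = ker ∂_k / im ∂_{k+1}:

  H_0: rank C_0 − rank ∂_1 = 7 − 6 = 1, and the invariant factors of ∂_1 are all 1, so H_0 = Z.
  H_1: rank ker ∂_1 − rank ∂_2 = (18 − 6) − 12 = 0, and ∂_2 has invariant factor 2 > 1, so H_1 = Z/2Z.
  H_2: rank ker ∂_2 − rank ∂_3 = (12 − 12) − 0 = 0, and there is no ∂_3, so H_2 = 0.

As a check, the Euler characteristic is 7 − 18 + 12 = 1, which agrees with 1 − 0 + 0 = 1.
(K is a triangulation of the real projective plane RP^2.)

H_0 = Z,  H_1 = Z/2Z,  H_2 = 0.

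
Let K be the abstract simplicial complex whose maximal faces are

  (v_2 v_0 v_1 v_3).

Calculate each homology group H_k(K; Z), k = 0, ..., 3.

Take the total order v_0 < v_1 < v_2 < v_3 on the vertex set. Then K (dimension 3) consists of the simplices:

  0-simplices (4): [v_0], [v_1], [v_2], [v_3]
  1-simplices (6): [v_0,v_1], [v_0,v_2], [v_0,v_3], [v_1,v_2], [v_1,v_3], [v_2,v_3]
  2-simplices (4): [v_0,v_1,v_2], [v_0,v_1,v_3], [v_0,v_2,v_3], [v_1,v_2,v_3]
  3-simplices (1): [v_0,v_1,v_2,v_3]

giving chain groups C_0 ≅ Z^4, C_1 ≅ Z^6, C_2 ≅ Z^4, C_3 ≅ Z^1.

∂_1: C_1 → C_0 maps an edge to its endpoints' difference, ∂[p,q] = q − p. For instance
  ∂[v_1,v_3] = [v_3] − [v_1].
As a 4×6 matrix over Z this has rank 3, with invariant factors (1,1,1).

∂_2: C_2 → C_1 sends each 2-simplex [p,q,r] to [q,r] − [p,r] + [p,q]. For instance
  ∂[v_0,v_1,v_2] = [v_1,v_2] − [v_0,v_2] + [v_0,v_1],
  ∂[v_1,v_2,v_3] = [v_2,v_3] − [v_1,v_3] + [v_1,v_2].
The 6×4 boundary matrix has rank 3 and Smith normal form diag(1,1,1).

Boundary ∂_3: C_3 → C_2 sends each 3-simplex σ to the alternating sum Σ_i (−1)^i (σ with its i-th vertex removed). For instance
  ∂[v_0,v_1,v_2,v_3] = [v_1,v_2,v_3] − [v_0,v_2,v_3] + [v_0,v_1,v_3] − [v_0,v_1,v_2].
The resulting 4×1 matrix has rank 1, and its Smith normal form has invariant factors (1).

Reading off H_k = ker ∂_k / im ∂_{k+1}:

  H_0: rank C_0 − rank ∂_1 = 4 − 3 = 1, and the invariant factors of ∂_1 are all 1, so H_0 = Z.
  H_1: rank ker ∂_1 − rank ∂_2 = (6 − 3) − 3 = 0, and the invariant factors of ∂_2 are all 1, so H_1 = 0.
  H_2: rank ker ∂_2 − rank ∂_3 = (4 − 3) − 1 = 0, and the invariant factors of ∂_3 are all 1, so H_2 = 0.
  H_3: rank ker ∂_3 − rank ∂_4 = (1 − 1) − 0 = 0, and there is no ∂_4, so H_3 = 0.

H_0 ≅ Z,  H_1 = 0,  H_2 = 0,  H_3 = 0.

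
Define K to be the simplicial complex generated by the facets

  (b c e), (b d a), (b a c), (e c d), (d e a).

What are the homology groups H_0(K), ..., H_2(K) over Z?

H_0 = Z,  H_1 = Z,  H_2 = 0.

Order the vertices as a < b < c < d < e. Listing each simplex with vertices in this order, K has dimension 2 with simplices:

  0-simplices (5): a, b, c, d, e
  1-simplices (10): ab, ac, ad, ae, bc, bd, be, cd, ce, de
  2-simplices (5): abc, abd, ade, bce, cde

giving chain groups C_0 ≅ Z^5, C_1 ≅ Z^10, C_2 ≅ Z^5.

The boundary map ∂_1: C_1 → C_0 sends each edge [p,q] (with p < q) to q − p. For instance
  ∂be = e − b.
As a 5×10 matrix over Z this has rank 4, with invariant factors (1,1,1,1).

Boundary ∂_2: C_2 → C_1 acts by ∂[p,q,r] = [q,r] − [p,r] + [p,q]. For instance
  ∂ade = de − ae + ad,
  ∂cde = de − ce + cd.
As a 10×5 matrix over Z this has rank 5, with invariant factors (1,1,1,1,1).

Computing H_k = (kernel of ∂_k) / (image of ∂_{k+1}):

  H_0: rank C_0 − rank ∂_1 = 5 − 4 = 1, and the invariant factors of ∂_1 are all 1, so H_0 ≅ Z.
  H_1: rank ker ∂_1 − rank ∂_2 = (10 − 4) − 5 = 1, and the invariant factors of ∂_2 are all 1, so H_1 ≅ Z.
  H_2: rank ker ∂_2 − rank ∂_3 = (5 − 5) − 0 = 0, and there is no ∂_3, so H_2 ≅ 0.

(K is a triangulation of the Möbius band.)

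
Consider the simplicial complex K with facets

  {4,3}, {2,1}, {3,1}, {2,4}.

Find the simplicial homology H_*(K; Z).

H_0 ≅ Z,  H_1 ≅ Z.

K has 4 vertices, 4 edges.
rank ∂_0 = 0, rank ∂_1 = 3 ⇒ b_0 = 4 − 0 − 3 = 1; all invariant factors of ∂_1 are 1 so no torsion. So H_0 ≅ Z.
rank ∂_1 = 3, rank ∂_2 = 0 ⇒ b_1 = 4 − 3 − 0 = 1. So H_1 ≅ Z.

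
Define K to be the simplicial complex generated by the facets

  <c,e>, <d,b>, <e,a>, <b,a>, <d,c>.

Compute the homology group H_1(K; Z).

H_1 = Z.

Fix the vertex order a < b < c < d < e and write every simplex with vertices in increasing order. Then dim K = 1 and the simplices of K are:

  0-simplices (5): a, b, c, d, e
  1-simplices (5): ab, ae, bd, cd, ce

so the chain groups are C_0 ≅ Z^5, C_1 ≅ Z^5.

The boundary map ∂_1: C_1 → C_0 is given by ∂[p,q] = [q] − [p].
As a 5×5 matrix over Z this has rank 4, with invariant factors (1,1,1,1).

Computing H_k = (kernel of ∂_k) / (image of ∂_{k+1}):

  H_1: rank ker ∂_1 − rank ∂_2 = (5 − 4) − 0 = 1, and there is no ∂_2, so H_1 = Z.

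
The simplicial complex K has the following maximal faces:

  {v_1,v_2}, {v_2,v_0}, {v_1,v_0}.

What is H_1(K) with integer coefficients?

H_1 = Z.

Fix the vertex order v_0 < v_1 < v_2 and write every simplex with vertices in increasing order. Then dim K = 1 and the simplices of K are:

  0-simplices (3): [v_0], [v_1], [v_2]
  1-simplices (3): [v_0,v_1], [v_0,v_2], [v_1,v_2]

Hence C_0 ≅ Z^3, C_1 ≅ Z^3.

The boundary map ∂_1: C_1 → C_0 sends each edge [p,q] (with p < q) to q − p.
The resulting 3×3 matrix has rank 2, and its Smith normal form has invariant factors (1,1).

Reading off H_k = ker ∂_k / im ∂_{k+1}:

  H_1: rank ker ∂_1 − rank ∂_2 = (3 − 2) − 0 = 1, and there is no ∂_2, so H_1 ≅ Z.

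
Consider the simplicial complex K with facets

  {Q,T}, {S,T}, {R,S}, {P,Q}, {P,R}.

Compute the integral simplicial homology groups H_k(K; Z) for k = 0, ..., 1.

H_0 = Z,  H_1 = Z.

Fix the vertex order P < Q < R < S < T and write every simplex with vertices in increasing order. Then dim K = 1 and the simplices of K are:

  0-simplices (5): P, Q, R, S, T
  1-simplices (5): PQ, PR, QT, RS, ST

Hence C_0 ≅ Z^5, C_1 ≅ Z^5.

∂_1: C_1 → C_0 is given by ∂[p,q] = [q] − [p].
The resulting 5×5 matrix has rank 4, and its Smith normal form has invariant factors (1,1,1,1).

Now H_k = ker ∂_k / im ∂_{k+1}, so:

  H_0: rank C_0 − rank ∂_1 = 5 − 4 = 1, and the invariant factors of ∂_1 are all 1, so H_0 ≅ Z.
  H_1: rank ker ∂_1 − rank ∂_2 = (5 − 4) − 0 = 1, and there is no ∂_2, so H_1 ≅ Z.

As a check, the Euler characteristic is 5 − 5 = 0, which agrees with 1 − 1 = 0.
(K is a triangulation of the circle S^1.)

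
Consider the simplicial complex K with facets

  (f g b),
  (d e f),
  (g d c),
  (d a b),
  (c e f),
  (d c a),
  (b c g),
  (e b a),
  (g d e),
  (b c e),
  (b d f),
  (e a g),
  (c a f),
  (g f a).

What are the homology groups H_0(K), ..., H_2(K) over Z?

H_0 = Z,  H_1 = Z^2,  H_2 = Z.

K has 7 vertices, 21 edges, 14 triangles.
rank ∂_0 = 0, rank ∂_1 = 6 ⇒ b_0 = 7 − 0 − 6 = 1; all invariant factors of ∂_1 are 1 so no torsion. So H_0 = Z.
rank ∂_1 = 6, rank ∂_2 = 13 ⇒ b_1 = 21 − 6 − 13 = 2; all invariant factors of ∂_2 are 1 so no torsion. So H_1 = Z^2.
rank ∂_2 = 13, rank ∂_3 = 0 ⇒ b_2 = 14 − 13 − 0 = 1. So H_2 = Z.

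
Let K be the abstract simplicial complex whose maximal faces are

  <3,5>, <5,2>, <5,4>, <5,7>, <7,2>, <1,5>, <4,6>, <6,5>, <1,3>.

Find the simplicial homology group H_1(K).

H_1 ≅ Z^3.

Fix the vertex order 1 < 2 < 3 < 4 < 5 < 6 < 7 and write every simplex with vertices in increasing order. Then dim K = 1 and the simplices of K are:

  0-simplices (7): [1], [2], [3], [4], [5], [6], [7]
  1-simplices (9): [1,3], [1,5], [2,5], [2,7], [3,5], [4,5], [4,6], [5,6], [5,7]

so the chain groups are C_0 ≅ Z^7, C_1 ≅ Z^9.

Boundary ∂_1: C_1 → C_0 is given by ∂[p,q] = [q] − [p]. For instance
  ∂[3,5] = [5] − [3].
The resulting 7×9 matrix has rank 6, and its Smith normal form has invariant factors (1,1,1,1,1,1).

From H_k ≅ ker(∂_k) / im(∂_{k+1}) we obtain:

  H_1: rank ker ∂_1 − rank ∂_2 = (9 − 6) − 0 = 3, and there is no ∂_2, so H_1 ≅ Z^3.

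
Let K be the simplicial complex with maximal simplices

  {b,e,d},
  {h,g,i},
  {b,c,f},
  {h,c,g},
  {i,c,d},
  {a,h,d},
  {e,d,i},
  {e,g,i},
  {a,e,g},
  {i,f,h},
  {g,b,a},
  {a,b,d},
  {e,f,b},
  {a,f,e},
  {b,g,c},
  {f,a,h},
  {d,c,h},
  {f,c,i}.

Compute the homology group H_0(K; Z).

Order the vertices as a < b < c < d < e < f < g < h < i. Listing each simplex with vertices in this order, K has dimension 2 with simplices:

  0-simplices (9): a, b, c, d, e, f, g, h, i
  1-simplices (27): ab, ad, ae, af, ag, ah, bc, bd, be, bf, bg, cd, cf, cg, ch, ci, de, dh, di, ef, eg, ei, fh, fi, gh, gi, hi
  2-simplices (18): abd, abg, adh, aef, aeg, afh, bcf, bcg, bde, bef, cdh, cdi, cfi, cgh, dei, egi, fhi, ghi

Hence C_0 ≅ Z^9, C_1 ≅ Z^27, C_2 ≅ Z^18.

The boundary map ∂_1: C_1 → C_0 sends each edge [p,q] (with p < q) to q − p. For instance
  ∂ad = d − a.
As a 9×27 matrix over Z this has rank 8, with invariant factors (1,1,1,1,1,1,1,1).

The boundary map ∂_2: C_2 → C_1 sends each 2-simplex [p,q,r] to [q,r] − [p,r] + [p,q]. For instance
  ∂bef = ef − bf + be,
  ∂bcf = cf − bf + bc.
The resulting 27×18 matrix has rank 18, and its Smith normal form has invariant factors (1,1,1,1,1,1,1,1,1,1,1,1,1,1,1,1,1,2).

From H_k ≅ ker(∂_k) / im(∂_{k+1}) we obtain:

  H_0: rank C_0 − rank ∂_1 = 9 − 8 = 1, and the invariant factors of ∂_1 are all 1, so H_0 = Z.

(K is a triangulation of the Klein bottle.)

H_0 ≅ Z.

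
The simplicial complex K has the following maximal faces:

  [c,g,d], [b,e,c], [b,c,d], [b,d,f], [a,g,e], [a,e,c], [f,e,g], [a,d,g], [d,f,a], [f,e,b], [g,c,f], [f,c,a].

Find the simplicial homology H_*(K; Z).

Take the total order a < b < c < d < e < f < g on the vertex set. Then K (dimension 2) consists of the simplices:

  0-simplices (7): a, b, c, d, e, f, g
  1-simplices (18): ac, ad, ae, af, ag, bc, bd, be, bf, cd, ce, cf, cg, df, dg, ef, eg, fg
  2-simplices (12): ace, acf, adf, adg, aeg, bcd, bce, bdf, bef, cdg, cfg, efg

Hence C_0 ≅ Z^7, C_1 ≅ Z^18, C_2 ≅ Z^12.

∂_1: C_1 → C_0 maps an edge to its endpoints' difference, ∂[p,q] = q − p.
The resulting 7×18 matrix has rank 6, and its Smith normal form has invariant factors (1,1,1,1,1,1).

Boundary ∂_2: C_2 → C_1 maps a triangle to the signed sum of its edges. For instance
  ∂bce = ce − be + bc,
  ∂aeg = eg − ag + ae.
The 18×12 boundary matrix has rank 12 and Smith normal form diag(1,1,1,1,1,1,1,1,1,1,1,2).

Computing H_k = (kernel of ∂_k) / (image of ∂_{k+1}):

  H_0: rank C_0 − rank ∂_1 = 7 − 6 = 1, and the invariant factors of ∂_1 are all 1, so H_0 ≅ Z.
  H_1: rank ker ∂_1 − rank ∂_2 = (18 − 6) − 12 = 0, and ∂_2 has invariant factor 2 > 1, so H_1 ≅ Z/2.
  H_2: rank ker ∂_2 − rank ∂_3 = (12 − 12) − 0 = 0, and there is no ∂_3, so H_2 ≅ 0.

As a check, the Euler characteristic is 7 − 18 + 12 = 1, which agrees with 1 − 0 + 0 = 1.
(K is a triangulation of the real projective plane RP^2.)

H_0 = Z,  H_1 = Z/2,  H_2 = 0.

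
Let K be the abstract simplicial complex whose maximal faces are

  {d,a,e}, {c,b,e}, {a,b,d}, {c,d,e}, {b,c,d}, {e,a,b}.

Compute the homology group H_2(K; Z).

H_2 ≅ Z.

Take the total order a < b < c < d < e on the vertex set. Then K (dimension 2) consists of the simplices:

  0-simplices (5): a, b, c, d, e
  1-simplices (9): ab, ad, ae, bc, bd, be, cd, ce, de
  2-simplices (6): abd, abe, ade, bcd, bce, cde

so the chain groups are C_0 ≅ Z^5, C_1 ≅ Z^9, C_2 ≅ Z^6.

∂_1: C_1 → C_0 is given by ∂[p,q] = [q] − [p]. For instance
  ∂bc = c − b.
As a 5×9 matrix over Z this has rank 4, with invariant factors (1,1,1,1).

The boundary map ∂_2: C_2 → C_1 sends each 2-simplex [p,q,r] to [q,r] − [p,r] + [p,q]. For instance
  ∂cde = de − ce + cd,
  ∂abe = be − ae + ab.
The resulting 9×6 matrix has rank 5, and its Smith normal form has invariant factors (1,1,1,1,1).

Computing H_k = (kernel of ∂_k) / (image of ∂_{k+1}):

  H_2: rank ker ∂_2 − rank ∂_3 = (6 − 5) − 0 = 1, and there is no ∂_3, so H_2 ≅ Z.

(K is a triangulation of the 2-sphere S^2.)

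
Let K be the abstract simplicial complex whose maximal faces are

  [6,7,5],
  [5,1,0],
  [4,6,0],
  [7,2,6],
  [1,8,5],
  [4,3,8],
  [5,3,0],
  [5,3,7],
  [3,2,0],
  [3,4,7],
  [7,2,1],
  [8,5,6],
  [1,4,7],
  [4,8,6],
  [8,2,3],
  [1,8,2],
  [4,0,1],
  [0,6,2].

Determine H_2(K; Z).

Fix the vertex order 0 < 1 < 2 < 3 < 4 < 5 < 6 < 7 < 8 and write every simplex with vertices in increasing order. Then dim K = 2 and the simplices of K are:

  0-simplices (9): [0], [1], [2], [3], [4], [5], [6], [7], [8]
  1-simplices (27): (27 of them)
  2-simplices (18): [0,1,4], [0,1,5], [0,2,3], [0,2,6], [0,3,5], [0,4,6], [1,2,7], [1,2,8], [1,4,7], [1,5,8], [2,3,8], [2,6,7], [3,4,7], [3,4,8], [3,5,7], [4,6,8], [5,6,7], [5,6,8]

so the chain groups are C_0 ≅ Z^9, C_1 ≅ Z^27, C_2 ≅ Z^18.

Boundary ∂_1: C_1 → C_0 sends each edge [p,q] (with p < q) to q − p.
This gives a 9×27 integer matrix of rank 8; reducing to Smith normal form yields diagonal entries (1,1,1,1,1,1,1,1).

Boundary ∂_2: C_2 → C_1 acts by ∂[p,q,r] = [q,r] − [p,r] + [p,q]. For instance
  ∂[4,6,8] = [6,8] − [4,8] + [4,6],
  ∂[1,2,7] = [2,7] − [1,7] + [1,2].
As a 27×18 matrix over Z this has rank 17, with invariant factors (1,1,1,1,1,1,1,1,1,1,1,1,1,1,1,1,1).

Now H_k = ker ∂_k / im ∂_{k+1}, so:

  H_2: rank ker ∂_2 − rank ∂_3 = (18 − 17) − 0 = 1, and there is no ∂_3, so H_2 = Z.

H_2 ≅ Z.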